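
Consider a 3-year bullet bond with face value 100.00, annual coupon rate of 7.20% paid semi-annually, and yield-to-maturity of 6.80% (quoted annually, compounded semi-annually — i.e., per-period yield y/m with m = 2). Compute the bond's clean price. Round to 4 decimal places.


Coupon per period c = face * coupon_rate / m = 3.600000
Periods per year m = 2; per-period yield y/m = 0.034000
Number of cashflows N = 6
Cashflows (t years, CF_t, discount factor 1/(1+y/m)^(m*t), PV):
  t = 0.5000: CF_t = 3.600000, DF = 0.967118, PV = 3.481625
  t = 1.0000: CF_t = 3.600000, DF = 0.935317, PV = 3.367142
  t = 1.5000: CF_t = 3.600000, DF = 0.904562, PV = 3.256424
  t = 2.0000: CF_t = 3.600000, DF = 0.874818, PV = 3.149346
  t = 2.5000: CF_t = 3.600000, DF = 0.846052, PV = 3.045789
  t = 3.0000: CF_t = 103.600000, DF = 0.818233, PV = 84.768895
Price P = sum_t PV_t = 101.069220

Answer: Price = 101.0692


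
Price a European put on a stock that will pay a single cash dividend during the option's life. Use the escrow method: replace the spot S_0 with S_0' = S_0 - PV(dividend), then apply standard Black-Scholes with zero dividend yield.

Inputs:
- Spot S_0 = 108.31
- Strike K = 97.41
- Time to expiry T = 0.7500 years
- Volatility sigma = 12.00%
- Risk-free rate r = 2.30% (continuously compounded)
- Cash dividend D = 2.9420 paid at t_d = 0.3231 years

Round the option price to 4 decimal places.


PV(D) = D * exp(-r * t_d) = 2.9420 * 0.99259624 = 2.92021815
S_0' = S_0 - PV(D) = 108.3100 - 2.92021815 = 105.38978185
d1 = (ln(S_0'/K) + (r + sigma^2/2)*T) / (sigma*sqrt(T)) = 0.97559504
d2 = d1 - sigma*sqrt(T) = 0.87167199
exp(-rT) = 0.98289793
N(-d1) = 0.16463259; N(-d2) = 0.19169367
P = K * exp(-rT) * N(-d2) - S_0' * N(-d1) = 97.4100 * 0.98289793 * 0.19169367 - 105.38978185 * 0.16463259 = 1.0029

Answer: Price = 1.0029


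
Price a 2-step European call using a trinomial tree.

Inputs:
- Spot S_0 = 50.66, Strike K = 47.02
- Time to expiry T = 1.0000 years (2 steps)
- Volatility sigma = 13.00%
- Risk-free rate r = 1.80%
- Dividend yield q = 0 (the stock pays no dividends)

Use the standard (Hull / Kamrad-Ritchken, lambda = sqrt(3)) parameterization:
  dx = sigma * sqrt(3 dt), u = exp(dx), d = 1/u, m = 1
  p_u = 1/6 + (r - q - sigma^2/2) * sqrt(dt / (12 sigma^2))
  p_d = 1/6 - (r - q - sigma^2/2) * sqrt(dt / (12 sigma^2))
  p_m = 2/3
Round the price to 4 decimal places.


Answer: Price = V(0,0) = 5.4656

Derivation:
dt = T/N = 0.500000; dx = sigma*sqrt(3*dt) = 0.159217
u = exp(dx) = 1.172592; d = 1/u = 0.852811
p_u = 0.181662, p_m = 0.666667, p_d = 0.151671
Discount per step: exp(-r*dt) = 0.991040
Stock lattice S(k, j) with j the centered position index:
  k=0: S(0,+0) = 50.6600
  k=1: S(1,-1) = 43.2034; S(1,+0) = 50.6600; S(1,+1) = 59.4035
  k=2: S(2,-2) = 36.8444; S(2,-1) = 43.2034; S(2,+0) = 50.6600; S(2,+1) = 59.4035; S(2,+2) = 69.6561
Terminal payoffs V(N, j) = max(S_T - K, 0):
  V(2,-2) = 0.000000; V(2,-1) = 0.000000; V(2,+0) = 3.640000; V(2,+1) = 12.383520; V(2,+2) = 22.636102
Backward induction: V(k, j) = exp(-r*dt) * [p_u * V(k+1, j+1) + p_m * V(k+1, j) + p_d * V(k+1, j-1)]
  V(1,-1) = exp(-r*dt) * [p_u*3.640000 + p_m*0.000000 + p_d*0.000000] = 0.655325
  V(1,+0) = exp(-r*dt) * [p_u*12.383520 + p_m*3.640000 + p_d*0.000000] = 4.634383
  V(1,+1) = exp(-r*dt) * [p_u*22.636102 + p_m*12.383520 + p_d*3.640000] = 12.804125
  V(0,+0) = exp(-r*dt) * [p_u*12.804125 + p_m*4.634383 + p_d*0.655325] = 5.465593


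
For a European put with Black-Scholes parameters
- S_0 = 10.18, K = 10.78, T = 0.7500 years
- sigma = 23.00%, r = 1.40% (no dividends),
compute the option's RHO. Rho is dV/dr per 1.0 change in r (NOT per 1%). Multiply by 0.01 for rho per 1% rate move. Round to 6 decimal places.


Answer: Rho = -5.047996

Derivation:
d1 = -0.1352006446; d2 = -0.3343864875
phi(d1) = 0.3953127163; exp(-qT) = 1.0000000000; exp(-rT) = 0.9895549326
N(-d2) = 0.6309560327
Rho = -K*T*exp(-rT)*N(-d2) = -10.7800 * 0.7500 * 0.9895549326 * 0.6309560327 = -5.047996


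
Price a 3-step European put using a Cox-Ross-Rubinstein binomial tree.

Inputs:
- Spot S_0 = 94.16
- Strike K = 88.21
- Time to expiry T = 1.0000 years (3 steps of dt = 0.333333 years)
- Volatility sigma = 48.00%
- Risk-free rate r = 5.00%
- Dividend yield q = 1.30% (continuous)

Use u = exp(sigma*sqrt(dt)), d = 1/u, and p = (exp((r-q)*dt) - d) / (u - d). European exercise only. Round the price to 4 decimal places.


Answer: Price = V(0,0) = 13.8504

Derivation:
dt = T/N = 0.333333
u = exp(sigma*sqrt(dt)) = 1.319335; d = 1/u = 0.757957
p = (exp((r-q)*dt) - d) / (u - d) = 0.453264
Discount per step: exp(-r*dt) = 0.983471
Stock lattice S(k, i) with i counting down-moves:
  k=0: S(0,0) = 94.1600
  k=1: S(1,0) = 124.2286; S(1,1) = 71.3693
  k=2: S(2,0) = 163.8992; S(2,1) = 94.1600; S(2,2) = 54.0949
  k=3: S(3,0) = 216.2380; S(3,1) = 124.2286; S(3,2) = 71.3693; S(3,3) = 41.0016
Terminal payoffs V(N, i) = max(K - S_T, 0):
  V(3,0) = 0.000000; V(3,1) = 0.000000; V(3,2) = 16.840734; V(3,3) = 47.208401
Backward induction: V(k, i) = exp(-r*dt) * [p * V(k+1, i) + (1-p) * V(k+1, i+1)].
  V(2,0) = exp(-r*dt) * [p*0.000000 + (1-p)*0.000000] = 0.000000
  V(2,1) = exp(-r*dt) * [p*0.000000 + (1-p)*16.840734] = 9.055253
  V(2,2) = exp(-r*dt) * [p*16.840734 + (1-p)*47.208401] = 32.891059
  V(1,0) = exp(-r*dt) * [p*0.000000 + (1-p)*9.055253] = 4.869005
  V(1,1) = exp(-r*dt) * [p*9.055253 + (1-p)*32.891059] = 21.722083
  V(0,0) = exp(-r*dt) * [p*4.869005 + (1-p)*21.722083] = 13.850419


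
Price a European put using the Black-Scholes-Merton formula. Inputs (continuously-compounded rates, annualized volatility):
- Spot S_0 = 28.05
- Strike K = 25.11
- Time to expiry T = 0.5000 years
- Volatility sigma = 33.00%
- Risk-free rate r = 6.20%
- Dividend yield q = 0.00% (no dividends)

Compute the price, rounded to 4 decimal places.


d1 = (ln(S/K) + (r - q + 0.5*sigma^2) * T) / (sigma * sqrt(T)) = 0.72402360
d2 = d1 - sigma * sqrt(T) = 0.49067836
exp(-rT) = 0.96947557; exp(-qT) = 1.00000000
P = K * exp(-rT) * N(-d2) - S_0 * exp(-qT) * N(-d1)
N(-d1) = 0.23452562; N(-d2) = 0.31182698
P = 25.1100 * 0.96947557 * 0.31182698 - 28.0500 * 1.00000000 * 0.23452562 = 1.0125

Answer: Price = 1.0125


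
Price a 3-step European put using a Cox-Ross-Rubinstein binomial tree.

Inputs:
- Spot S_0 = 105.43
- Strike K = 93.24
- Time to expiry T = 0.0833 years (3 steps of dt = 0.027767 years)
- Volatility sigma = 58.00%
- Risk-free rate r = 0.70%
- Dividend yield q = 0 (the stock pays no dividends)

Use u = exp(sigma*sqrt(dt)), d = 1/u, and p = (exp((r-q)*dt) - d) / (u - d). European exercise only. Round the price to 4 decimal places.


dt = T/N = 0.027767
u = exp(sigma*sqrt(dt)) = 1.101472; d = 1/u = 0.907876
p = (exp((r-q)*dt) - d) / (u - d) = 0.476861
Discount per step: exp(-r*dt) = 0.999806
Stock lattice S(k, i) with i counting down-moves:
  k=0: S(0,0) = 105.4300
  k=1: S(1,0) = 116.1282; S(1,1) = 95.7174
  k=2: S(2,0) = 127.9119; S(2,1) = 105.4300; S(2,2) = 86.8995
  k=3: S(3,0) = 140.8914; S(3,1) = 116.1282; S(3,2) = 95.7174; S(3,3) = 78.8940
Terminal payoffs V(N, i) = max(K - S_T, 0):
  V(3,0) = 0.000000; V(3,1) = 0.000000; V(3,2) = 0.000000; V(3,3) = 14.345996
Backward induction: V(k, i) = exp(-r*dt) * [p * V(k+1, i) + (1-p) * V(k+1, i+1)].
  V(2,0) = exp(-r*dt) * [p*0.000000 + (1-p)*0.000000] = 0.000000
  V(2,1) = exp(-r*dt) * [p*0.000000 + (1-p)*0.000000] = 0.000000
  V(2,2) = exp(-r*dt) * [p*0.000000 + (1-p)*14.345996] = 7.503491
  V(1,0) = exp(-r*dt) * [p*0.000000 + (1-p)*0.000000] = 0.000000
  V(1,1) = exp(-r*dt) * [p*0.000000 + (1-p)*7.503491] = 3.924606
  V(0,0) = exp(-r*dt) * [p*0.000000 + (1-p)*3.924606] = 2.052715

Answer: Price = V(0,0) = 2.0527


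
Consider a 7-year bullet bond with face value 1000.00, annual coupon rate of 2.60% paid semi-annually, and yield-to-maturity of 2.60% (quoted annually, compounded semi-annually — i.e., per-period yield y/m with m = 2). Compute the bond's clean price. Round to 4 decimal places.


Coupon per period c = face * coupon_rate / m = 13.000000
Periods per year m = 2; per-period yield y/m = 0.013000
Number of cashflows N = 14
Cashflows (t years, CF_t, discount factor 1/(1+y/m)^(m*t), PV):
  t = 0.5000: CF_t = 13.000000, DF = 0.987167, PV = 12.833169
  t = 1.0000: CF_t = 13.000000, DF = 0.974498, PV = 12.668479
  t = 1.5000: CF_t = 13.000000, DF = 0.961992, PV = 12.505902
  t = 2.0000: CF_t = 13.000000, DF = 0.949647, PV = 12.345412
  t = 2.5000: CF_t = 13.000000, DF = 0.937460, PV = 12.186981
  t = 3.0000: CF_t = 13.000000, DF = 0.925429, PV = 12.030583
  t = 3.5000: CF_t = 13.000000, DF = 0.913553, PV = 11.876193
  t = 4.0000: CF_t = 13.000000, DF = 0.901829, PV = 11.723783
  t = 4.5000: CF_t = 13.000000, DF = 0.890256, PV = 11.573330
  t = 5.0000: CF_t = 13.000000, DF = 0.878831, PV = 11.424808
  t = 5.5000: CF_t = 13.000000, DF = 0.867553, PV = 11.278191
  t = 6.0000: CF_t = 13.000000, DF = 0.856420, PV = 11.133456
  t = 6.5000: CF_t = 13.000000, DF = 0.845429, PV = 10.990579
  t = 7.0000: CF_t = 1013.000000, DF = 0.834580, PV = 845.429135
Price P = sum_t PV_t = 1000.000000

Answer: Price = 1000.0000


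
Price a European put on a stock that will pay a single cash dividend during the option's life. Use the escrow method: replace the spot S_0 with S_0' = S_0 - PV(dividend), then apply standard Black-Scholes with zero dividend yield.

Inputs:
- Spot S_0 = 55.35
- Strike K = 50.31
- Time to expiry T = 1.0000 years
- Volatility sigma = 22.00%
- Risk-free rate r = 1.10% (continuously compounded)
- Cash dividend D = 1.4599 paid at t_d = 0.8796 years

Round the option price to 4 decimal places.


Answer: Price = 2.7633

Derivation:
PV(D) = D * exp(-r * t_d) = 1.4599 * 0.99037106 = 1.44584271
S_0' = S_0 - PV(D) = 55.3500 - 1.44584271 = 53.90415729
d1 = (ln(S_0'/K) + (r + sigma^2/2)*T) / (sigma*sqrt(T)) = 0.47365336
d2 = d1 - sigma*sqrt(T) = 0.25365336
exp(-rT) = 0.98906028
N(-d1) = 0.31787356; N(-d2) = 0.39988168
P = K * exp(-rT) * N(-d2) - S_0' * N(-d1) = 50.3100 * 0.98906028 * 0.39988168 - 53.90415729 * 0.31787356 = 2.7633


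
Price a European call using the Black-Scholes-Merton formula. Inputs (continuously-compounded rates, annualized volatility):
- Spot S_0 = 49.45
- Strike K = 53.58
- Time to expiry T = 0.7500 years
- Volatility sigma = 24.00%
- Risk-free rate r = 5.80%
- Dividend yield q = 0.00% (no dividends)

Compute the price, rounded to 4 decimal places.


d1 = (ln(S/K) + (r - q + 0.5*sigma^2) * T) / (sigma * sqrt(T)) = -0.07271633
d2 = d1 - sigma * sqrt(T) = -0.28056243
exp(-rT) = 0.95743255; exp(-qT) = 1.00000000
C = S_0 * exp(-qT) * N(d1) - K * exp(-rT) * N(d2)
N(d1) = 0.47101593; N(d2) = 0.38952302
C = 49.4500 * 1.00000000 * 0.47101593 - 53.5800 * 0.95743255 * 0.38952302 = 3.3095

Answer: Price = 3.3095


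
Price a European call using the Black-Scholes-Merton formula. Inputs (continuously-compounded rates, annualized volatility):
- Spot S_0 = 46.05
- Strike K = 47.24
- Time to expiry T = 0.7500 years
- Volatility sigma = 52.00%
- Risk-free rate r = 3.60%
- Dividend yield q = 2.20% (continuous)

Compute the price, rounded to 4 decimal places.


Answer: Price = 7.7925

Derivation:
d1 = (ln(S/K) + (r - q + 0.5*sigma^2) * T) / (sigma * sqrt(T)) = 0.19182856
d2 = d1 - sigma * sqrt(T) = -0.25850465
exp(-rT) = 0.97336124; exp(-qT) = 0.98363538
C = S_0 * exp(-qT) * N(d1) - K * exp(-rT) * N(d2)
N(d1) = 0.57606175; N(d2) = 0.39800873
C = 46.0500 * 0.98363538 * 0.57606175 - 47.2400 * 0.97336124 * 0.39800873 = 7.7925


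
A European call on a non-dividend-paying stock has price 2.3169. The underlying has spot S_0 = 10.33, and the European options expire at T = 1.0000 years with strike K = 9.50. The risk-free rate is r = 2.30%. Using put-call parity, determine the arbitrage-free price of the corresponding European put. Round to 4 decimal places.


Answer: Put price = 1.2709

Derivation:
Put-call parity: C - P = S_0 * exp(-qT) - K * exp(-rT).
S_0 * exp(-qT) = 10.3300 * 1.00000000 = 10.33000000
K * exp(-rT) = 9.5000 * 0.97726248 = 9.28399360
P = C - S*exp(-qT) + K*exp(-rT)
P = 2.3169 - 10.33000000 + 9.28399360 = 1.2709


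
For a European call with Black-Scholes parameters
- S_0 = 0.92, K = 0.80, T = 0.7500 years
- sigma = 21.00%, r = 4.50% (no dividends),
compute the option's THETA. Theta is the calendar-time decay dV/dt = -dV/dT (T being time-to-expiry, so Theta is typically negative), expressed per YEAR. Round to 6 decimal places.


d1 = 1.0450009211; d2 = 0.8631355863
phi(d1) = 0.2310890845; exp(-qT) = 1.0000000000; exp(-rT) = 0.9668131777
Theta = -S*exp(-qT)*phi(d1)*sigma/(2*sqrt(T)) - r*K*exp(-rT)*N(d2) + q*S*exp(-qT)*N(d1)
N(d1) = 0.8519887281; N(d2) = 0.8059685379; sqrt(T) = 0.8660254038
Term 1 = -0.9200 * 1.0000000000 * 0.2310890845 * 0.2100 / (2 * 0.8660254038) = -0.0257766175
Term 2 = -0.0450 * 0.8000 * 0.9668131777 * 0.8059685379 = -0.0280519561
Term 3 = 0 (no dividend yield, q = 0)
Theta = -0.0257766175 + (-0.0280519561) + (0.0000000000) = -0.053829

Answer: Theta = -0.053829


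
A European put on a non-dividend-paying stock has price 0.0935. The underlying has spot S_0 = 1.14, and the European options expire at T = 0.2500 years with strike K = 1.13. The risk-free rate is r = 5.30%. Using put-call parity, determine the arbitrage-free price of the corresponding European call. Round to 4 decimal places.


Put-call parity: C - P = S_0 * exp(-qT) - K * exp(-rT).
S_0 * exp(-qT) = 1.1400 * 1.00000000 = 1.14000000
K * exp(-rT) = 1.1300 * 0.98683739 = 1.11512626
C = P + S*exp(-qT) - K*exp(-rT)
C = 0.0935 + 1.14000000 - 1.11512626 = 0.1184

Answer: Call price = 0.1184


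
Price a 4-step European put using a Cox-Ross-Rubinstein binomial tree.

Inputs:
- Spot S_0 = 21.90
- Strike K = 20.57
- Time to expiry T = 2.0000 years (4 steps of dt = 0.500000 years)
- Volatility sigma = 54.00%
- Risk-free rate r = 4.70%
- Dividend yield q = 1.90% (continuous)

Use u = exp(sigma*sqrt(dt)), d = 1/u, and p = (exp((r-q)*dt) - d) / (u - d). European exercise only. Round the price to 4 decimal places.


Answer: Price = V(0,0) = 4.6487

Derivation:
dt = T/N = 0.500000
u = exp(sigma*sqrt(dt)) = 1.464974; d = 1/u = 0.682606
p = (exp((r-q)*dt) - d) / (u - d) = 0.423704
Discount per step: exp(-r*dt) = 0.976774
Stock lattice S(k, i) with i counting down-moves:
  k=0: S(0,0) = 21.9000
  k=1: S(1,0) = 32.0829; S(1,1) = 14.9491
  k=2: S(2,0) = 47.0007; S(2,1) = 21.9000; S(2,2) = 10.2043
  k=3: S(3,0) = 68.8548; S(3,1) = 32.0829; S(3,2) = 14.9491; S(3,3) = 6.9655
  k=4: S(4,0) = 100.8705; S(4,1) = 47.0007; S(4,2) = 21.9000; S(4,3) = 10.2043; S(4,4) = 4.7547
Terminal payoffs V(N, i) = max(K - S_T, 0):
  V(4,0) = 0.000000; V(4,1) = 0.000000; V(4,2) = 0.000000; V(4,3) = 10.365678; V(4,4) = 15.815289
Backward induction: V(k, i) = exp(-r*dt) * [p * V(k+1, i) + (1-p) * V(k+1, i+1)].
  V(3,0) = exp(-r*dt) * [p*0.000000 + (1-p)*0.000000] = 0.000000
  V(3,1) = exp(-r*dt) * [p*0.000000 + (1-p)*0.000000] = 0.000000
  V(3,2) = exp(-r*dt) * [p*0.000000 + (1-p)*10.365678] = 5.834954
  V(3,3) = exp(-r*dt) * [p*10.365678 + (1-p)*15.815289] = 13.192570
  V(2,0) = exp(-r*dt) * [p*0.000000 + (1-p)*0.000000] = 0.000000
  V(2,1) = exp(-r*dt) * [p*0.000000 + (1-p)*5.834954] = 3.284559
  V(2,2) = exp(-r*dt) * [p*5.834954 + (1-p)*13.192570] = 9.841114
  V(1,0) = exp(-r*dt) * [p*0.000000 + (1-p)*3.284559] = 1.848914
  V(1,1) = exp(-r*dt) * [p*3.284559 + (1-p)*9.841114] = 6.899028
  V(0,0) = exp(-r*dt) * [p*1.848914 + (1-p)*6.899028] = 4.648736


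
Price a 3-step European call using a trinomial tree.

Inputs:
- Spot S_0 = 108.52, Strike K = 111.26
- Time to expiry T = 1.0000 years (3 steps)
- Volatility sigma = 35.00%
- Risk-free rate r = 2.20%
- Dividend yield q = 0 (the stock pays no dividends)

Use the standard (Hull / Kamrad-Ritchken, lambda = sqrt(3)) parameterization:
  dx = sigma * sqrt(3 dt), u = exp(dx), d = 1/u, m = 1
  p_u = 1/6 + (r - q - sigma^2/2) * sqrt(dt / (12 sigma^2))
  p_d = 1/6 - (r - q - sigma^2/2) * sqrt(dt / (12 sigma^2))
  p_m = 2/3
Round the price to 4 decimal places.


dt = T/N = 0.333333; dx = sigma*sqrt(3*dt) = 0.350000
u = exp(dx) = 1.419068; d = 1/u = 0.704688
p_u = 0.147976, p_m = 0.666667, p_d = 0.185357
Discount per step: exp(-r*dt) = 0.992693
Stock lattice S(k, j) with j the centered position index:
  k=0: S(0,+0) = 108.5200
  k=1: S(1,-1) = 76.4728; S(1,+0) = 108.5200; S(1,+1) = 153.9972
  k=2: S(2,-2) = 53.8894; S(2,-1) = 76.4728; S(2,+0) = 108.5200; S(2,+1) = 153.9972; S(2,+2) = 218.5324
  k=3: S(3,-3) = 37.9752; S(3,-2) = 53.8894; S(3,-1) = 76.4728; S(3,+0) = 108.5200; S(3,+1) = 153.9972; S(3,+2) = 218.5324; S(3,+3) = 310.1123
Terminal payoffs V(N, j) = max(S_T - K, 0):
  V(3,-3) = 0.000000; V(3,-2) = 0.000000; V(3,-1) = 0.000000; V(3,+0) = 0.000000; V(3,+1) = 42.737210; V(3,+2) = 107.272444; V(3,+3) = 198.852299
Backward induction: V(k, j) = exp(-r*dt) * [p_u * V(k+1, j+1) + p_m * V(k+1, j) + p_d * V(k+1, j-1)]
  V(2,-2) = exp(-r*dt) * [p_u*0.000000 + p_m*0.000000 + p_d*0.000000] = 0.000000
  V(2,-1) = exp(-r*dt) * [p_u*0.000000 + p_m*0.000000 + p_d*0.000000] = 0.000000
  V(2,+0) = exp(-r*dt) * [p_u*42.737210 + p_m*0.000000 + p_d*0.000000] = 6.277883
  V(2,+1) = exp(-r*dt) * [p_u*107.272444 + p_m*42.737210 + p_d*0.000000] = 44.041086
  V(2,+2) = exp(-r*dt) * [p_u*198.852299 + p_m*107.272444 + p_d*42.737210] = 108.066614
  V(1,-1) = exp(-r*dt) * [p_u*6.277883 + p_m*0.000000 + p_d*0.000000] = 0.922190
  V(1,+0) = exp(-r*dt) * [p_u*44.041086 + p_m*6.277883 + p_d*0.000000] = 10.624091
  V(1,+1) = exp(-r*dt) * [p_u*108.066614 + p_m*44.041086 + p_d*6.277883] = 46.175793
  V(0,+0) = exp(-r*dt) * [p_u*46.175793 + p_m*10.624091 + p_d*0.922190] = 13.983656

Answer: Price = V(0,0) = 13.9837


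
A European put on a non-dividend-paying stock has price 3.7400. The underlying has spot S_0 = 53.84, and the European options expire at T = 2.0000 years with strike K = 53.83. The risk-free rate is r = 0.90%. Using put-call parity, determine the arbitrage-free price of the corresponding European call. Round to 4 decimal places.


Answer: Call price = 4.7103

Derivation:
Put-call parity: C - P = S_0 * exp(-qT) - K * exp(-rT).
S_0 * exp(-qT) = 53.8400 * 1.00000000 = 53.84000000
K * exp(-rT) = 53.8300 * 0.98216103 = 52.86972837
C = P + S*exp(-qT) - K*exp(-rT)
C = 3.7400 + 53.84000000 - 52.86972837 = 4.7103


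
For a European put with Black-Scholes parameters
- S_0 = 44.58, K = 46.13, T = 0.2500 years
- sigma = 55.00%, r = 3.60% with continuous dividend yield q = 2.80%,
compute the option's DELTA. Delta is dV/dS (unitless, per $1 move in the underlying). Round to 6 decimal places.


Answer: Delta = -0.488396

Derivation:
d1 = 0.0204884741; d2 = -0.2545115259
phi(d1) = 0.3988585557; exp(-qT) = 0.9930244429; exp(-rT) = 0.9910403788
N(-d1) = 0.4918268532
Delta = -exp(-qT) * N(-d1) = -0.9930244429 * 0.4918268532 = -0.488396


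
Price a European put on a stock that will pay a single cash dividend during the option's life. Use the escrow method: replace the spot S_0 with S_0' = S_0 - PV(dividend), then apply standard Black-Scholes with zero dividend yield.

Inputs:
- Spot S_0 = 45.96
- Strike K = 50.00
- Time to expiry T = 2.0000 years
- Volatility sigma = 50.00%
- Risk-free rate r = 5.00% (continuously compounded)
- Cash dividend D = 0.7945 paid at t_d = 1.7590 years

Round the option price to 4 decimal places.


Answer: Price = 12.5050

Derivation:
PV(D) = D * exp(-r * t_d) = 0.7945 * 0.91580667 = 0.72760840
S_0' = S_0 - PV(D) = 45.9600 - 0.72760840 = 45.23239160
d1 = (ln(S_0'/K) + (r + sigma^2/2)*T) / (sigma*sqrt(T)) = 0.35325705
d2 = d1 - sigma*sqrt(T) = -0.35384973
exp(-rT) = 0.90483742
N(-d1) = 0.36194787; N(-d2) = 0.63827425
P = K * exp(-rT) * N(-d2) - S_0' * N(-d1) = 50.0000 * 0.90483742 * 0.63827425 - 45.23239160 * 0.36194787 = 12.5050


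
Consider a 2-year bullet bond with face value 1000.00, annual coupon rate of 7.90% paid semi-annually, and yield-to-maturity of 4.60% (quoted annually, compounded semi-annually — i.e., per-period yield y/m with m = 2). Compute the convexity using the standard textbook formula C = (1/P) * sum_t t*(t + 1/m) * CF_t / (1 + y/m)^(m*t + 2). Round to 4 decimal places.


Coupon per period c = face * coupon_rate / m = 39.500000
Periods per year m = 2; per-period yield y/m = 0.023000
Number of cashflows N = 4
Cashflows (t years, CF_t, discount factor 1/(1+y/m)^(m*t), PV):
  t = 0.5000: CF_t = 39.500000, DF = 0.977517, PV = 38.611926
  t = 1.0000: CF_t = 39.500000, DF = 0.955540, PV = 37.743818
  t = 1.5000: CF_t = 39.500000, DF = 0.934056, PV = 36.895228
  t = 2.0000: CF_t = 1039.500000, DF = 0.913056, PV = 949.121822
Price P = sum_t PV_t = 1062.372793
Convexity numerator sum_t t*(t + 1/m) * CF_t / (1+y/m)^(m*t + 2):
  t = 0.5000: term = 18.447614
  t = 1.0000: term = 54.098574
  t = 1.5000: term = 105.764564
  t = 2.0000: term = 4534.617876
Convexity = (1/P) * sum = 4712.928628 / 1062.372793 = 4.436229

Answer: Convexity = 4.4362


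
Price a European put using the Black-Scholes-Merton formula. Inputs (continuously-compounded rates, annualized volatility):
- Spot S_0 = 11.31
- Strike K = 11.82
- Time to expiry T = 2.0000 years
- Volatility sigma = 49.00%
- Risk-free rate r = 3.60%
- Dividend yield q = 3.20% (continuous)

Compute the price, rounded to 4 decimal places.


Answer: Price = 3.1269

Derivation:
d1 = (ln(S/K) + (r - q + 0.5*sigma^2) * T) / (sigma * sqrt(T)) = 0.29437906
d2 = d1 - sigma * sqrt(T) = -0.39858559
exp(-rT) = 0.93053090; exp(-qT) = 0.93800500
P = K * exp(-rT) * N(-d2) - S_0 * exp(-qT) * N(-d1)
N(-d1) = 0.38423413; N(-d2) = 0.65490071
P = 11.8200 * 0.93053090 * 0.65490071 - 11.3100 * 0.93800500 * 0.38423413 = 3.1269


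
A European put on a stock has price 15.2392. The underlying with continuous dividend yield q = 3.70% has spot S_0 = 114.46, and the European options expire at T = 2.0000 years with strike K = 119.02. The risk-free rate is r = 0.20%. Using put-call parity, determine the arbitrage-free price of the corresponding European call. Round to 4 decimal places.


Answer: Call price = 2.9901

Derivation:
Put-call parity: C - P = S_0 * exp(-qT) - K * exp(-rT).
S_0 * exp(-qT) = 114.4600 * 0.92867169 = 106.29576208
K * exp(-rT) = 119.0200 * 0.99600799 = 118.54487089
C = P + S*exp(-qT) - K*exp(-rT)
C = 15.2392 + 106.29576208 - 118.54487089 = 2.9901


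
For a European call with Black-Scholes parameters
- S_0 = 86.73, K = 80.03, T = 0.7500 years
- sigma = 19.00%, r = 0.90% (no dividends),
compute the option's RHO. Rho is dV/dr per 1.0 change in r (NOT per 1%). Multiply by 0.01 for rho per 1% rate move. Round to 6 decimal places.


Answer: Rho = 40.105057

Derivation:
d1 = 0.6119048671; d2 = 0.4473600403
phi(d1) = 0.3308294423; exp(-qT) = 1.0000000000; exp(-rT) = 0.9932727301
N(d2) = 0.6726924386
Rho = K*T*exp(-rT)*N(d2) = 80.0300 * 0.7500 * 0.9932727301 * 0.6726924386 = 40.105057


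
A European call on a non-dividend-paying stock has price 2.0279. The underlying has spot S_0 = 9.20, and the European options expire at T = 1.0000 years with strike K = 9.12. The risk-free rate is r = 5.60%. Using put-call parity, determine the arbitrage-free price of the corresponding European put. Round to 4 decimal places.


Answer: Put price = 1.4512

Derivation:
Put-call parity: C - P = S_0 * exp(-qT) - K * exp(-rT).
S_0 * exp(-qT) = 9.2000 * 1.00000000 = 9.20000000
K * exp(-rT) = 9.1200 * 0.94553914 = 8.62331692
P = C - S*exp(-qT) + K*exp(-rT)
P = 2.0279 - 9.20000000 + 8.62331692 = 1.4512


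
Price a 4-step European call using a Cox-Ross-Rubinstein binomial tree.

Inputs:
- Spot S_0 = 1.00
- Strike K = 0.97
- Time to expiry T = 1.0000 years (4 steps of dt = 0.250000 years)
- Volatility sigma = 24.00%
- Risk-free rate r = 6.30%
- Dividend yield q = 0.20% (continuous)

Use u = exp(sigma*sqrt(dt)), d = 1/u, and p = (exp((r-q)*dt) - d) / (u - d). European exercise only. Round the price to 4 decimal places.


Answer: Price = V(0,0) = 0.1400

Derivation:
dt = T/N = 0.250000
u = exp(sigma*sqrt(dt)) = 1.127497; d = 1/u = 0.886920
p = (exp((r-q)*dt) - d) / (u - d) = 0.533911
Discount per step: exp(-r*dt) = 0.984373
Stock lattice S(k, i) with i counting down-moves:
  k=0: S(0,0) = 1.0000
  k=1: S(1,0) = 1.1275; S(1,1) = 0.8869
  k=2: S(2,0) = 1.2712; S(2,1) = 1.0000; S(2,2) = 0.7866
  k=3: S(3,0) = 1.4333; S(3,1) = 1.1275; S(3,2) = 0.8869; S(3,3) = 0.6977
  k=4: S(4,0) = 1.6161; S(4,1) = 1.2712; S(4,2) = 1.0000; S(4,3) = 0.7866; S(4,4) = 0.6188
Terminal payoffs V(N, i) = max(S_T - K, 0):
  V(4,0) = 0.646074; V(4,1) = 0.301249; V(4,2) = 0.030000; V(4,3) = 0.000000; V(4,4) = 0.000000
Backward induction: V(k, i) = exp(-r*dt) * [p * V(k+1, i) + (1-p) * V(k+1, i+1)].
  V(3,0) = exp(-r*dt) * [p*0.646074 + (1-p)*0.301249] = 0.477771
  V(3,1) = exp(-r*dt) * [p*0.301249 + (1-p)*0.030000] = 0.172091
  V(3,2) = exp(-r*dt) * [p*0.030000 + (1-p)*0.000000] = 0.015767
  V(3,3) = exp(-r*dt) * [p*0.000000 + (1-p)*0.000000] = 0.000000
  V(2,0) = exp(-r*dt) * [p*0.477771 + (1-p)*0.172091] = 0.330057
  V(2,1) = exp(-r*dt) * [p*0.172091 + (1-p)*0.015767] = 0.097680
  V(2,2) = exp(-r*dt) * [p*0.015767 + (1-p)*0.000000] = 0.008287
  V(1,0) = exp(-r*dt) * [p*0.330057 + (1-p)*0.097680] = 0.218283
  V(1,1) = exp(-r*dt) * [p*0.097680 + (1-p)*0.008287] = 0.055139
  V(0,0) = exp(-r*dt) * [p*0.218283 + (1-p)*0.055139] = 0.140021


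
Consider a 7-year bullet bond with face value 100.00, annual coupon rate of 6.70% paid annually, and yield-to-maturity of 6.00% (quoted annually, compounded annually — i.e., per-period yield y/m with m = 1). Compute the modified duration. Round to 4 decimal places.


Answer: Modified duration = 5.5061

Derivation:
Coupon per period c = face * coupon_rate / m = 6.700000
Periods per year m = 1; per-period yield y/m = 0.060000
Number of cashflows N = 7
Cashflows (t years, CF_t, discount factor 1/(1+y/m)^(m*t), PV):
  t = 1.0000: CF_t = 6.700000, DF = 0.943396, PV = 6.320755
  t = 2.0000: CF_t = 6.700000, DF = 0.889996, PV = 5.962976
  t = 3.0000: CF_t = 6.700000, DF = 0.839619, PV = 5.625449
  t = 4.0000: CF_t = 6.700000, DF = 0.792094, PV = 5.307028
  t = 5.0000: CF_t = 6.700000, DF = 0.747258, PV = 5.006630
  t = 6.0000: CF_t = 6.700000, DF = 0.704961, PV = 4.723236
  t = 7.0000: CF_t = 106.700000, DF = 0.665057, PV = 70.961594
Price P = sum_t PV_t = 103.907667
First compute Macaulay numerator sum_t t * PV_t:
  t * PV_t at t = 1.0000: 6.320755
  t * PV_t at t = 2.0000: 11.925952
  t * PV_t at t = 3.0000: 16.876348
  t * PV_t at t = 4.0000: 21.228110
  t * PV_t at t = 5.0000: 25.033149
  t * PV_t at t = 6.0000: 28.339414
  t * PV_t at t = 7.0000: 496.731158
Macaulay duration D = 606.454885 / 103.907667 = 5.836479
Modified duration = D / (1 + y/m) = 5.836479 / (1 + 0.060000) = 5.506112


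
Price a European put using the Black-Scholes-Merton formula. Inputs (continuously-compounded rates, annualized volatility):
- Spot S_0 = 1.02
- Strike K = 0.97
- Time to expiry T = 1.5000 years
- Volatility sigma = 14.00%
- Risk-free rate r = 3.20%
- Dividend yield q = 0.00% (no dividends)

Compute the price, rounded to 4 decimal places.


Answer: Price = 0.0293

Derivation:
d1 = (ln(S/K) + (r - q + 0.5*sigma^2) * T) / (sigma * sqrt(T)) = 0.65880680
d2 = d1 - sigma * sqrt(T) = 0.48734252
exp(-rT) = 0.95313379; exp(-qT) = 1.00000000
P = K * exp(-rT) * N(-d2) - S_0 * exp(-qT) * N(-d1)
N(-d1) = 0.25500992; N(-d2) = 0.31300781
P = 0.9700 * 0.95313379 * 0.31300781 - 1.0200 * 1.00000000 * 0.25500992 = 0.0293


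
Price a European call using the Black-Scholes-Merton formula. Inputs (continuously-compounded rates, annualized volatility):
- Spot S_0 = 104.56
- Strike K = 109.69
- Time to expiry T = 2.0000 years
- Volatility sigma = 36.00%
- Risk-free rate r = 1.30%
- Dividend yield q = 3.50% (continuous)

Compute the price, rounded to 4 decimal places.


d1 = (ln(S/K) + (r - q + 0.5*sigma^2) * T) / (sigma * sqrt(T)) = 0.07405542
d2 = d1 - sigma * sqrt(T) = -0.43506146
exp(-rT) = 0.97433509; exp(-qT) = 0.93239382
C = S_0 * exp(-qT) * N(d1) - K * exp(-rT) * N(d2)
N(d1) = 0.52951686; N(d2) = 0.33175891
C = 104.5600 * 0.93239382 * 0.52951686 - 109.6900 * 0.97433509 * 0.33175891 = 16.1665

Answer: Price = 16.1665


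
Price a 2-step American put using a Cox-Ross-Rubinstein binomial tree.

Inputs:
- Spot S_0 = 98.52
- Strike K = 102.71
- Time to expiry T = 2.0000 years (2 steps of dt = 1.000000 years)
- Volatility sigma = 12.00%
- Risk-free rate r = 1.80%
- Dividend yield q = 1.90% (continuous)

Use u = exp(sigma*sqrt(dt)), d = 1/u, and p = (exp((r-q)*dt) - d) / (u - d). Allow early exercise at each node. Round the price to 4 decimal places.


Answer: Price = V(0,0) = 9.0480

Derivation:
dt = T/N = 1.000000
u = exp(sigma*sqrt(dt)) = 1.127497; d = 1/u = 0.886920
p = (exp((r-q)*dt) - d) / (u - d) = 0.465881
Discount per step: exp(-r*dt) = 0.982161
Stock lattice S(k, i) with i counting down-moves:
  k=0: S(0,0) = 98.5200
  k=1: S(1,0) = 111.0810; S(1,1) = 87.3794
  k=2: S(2,0) = 125.2435; S(2,1) = 98.5200; S(2,2) = 77.4986
Terminal payoffs V(N, i) = max(K - S_T, 0):
  V(2,0) = 0.000000; V(2,1) = 4.190000; V(2,2) = 25.211423
Backward induction: V(k, i) = exp(-r*dt) * [p * V(k+1, i) + (1-p) * V(k+1, i+1)]; then take max(V_cont, immediate exercise) for American.
  V(1,0) = exp(-r*dt) * [p*0.000000 + (1-p)*4.190000] = 2.198034; exercise = 0.000000; V(1,0) = max -> 2.198034
  V(1,1) = exp(-r*dt) * [p*4.190000 + (1-p)*25.211423] = 15.142894; exercise = 15.330599; V(1,1) = max -> 15.330599
  V(0,0) = exp(-r*dt) * [p*2.198034 + (1-p)*15.330599] = 9.048043; exercise = 4.190000; V(0,0) = max -> 9.048043


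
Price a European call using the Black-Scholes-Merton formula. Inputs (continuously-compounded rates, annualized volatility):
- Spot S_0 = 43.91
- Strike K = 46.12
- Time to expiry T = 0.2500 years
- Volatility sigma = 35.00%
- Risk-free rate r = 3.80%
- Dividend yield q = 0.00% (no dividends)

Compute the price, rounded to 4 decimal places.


d1 = (ln(S/K) + (r - q + 0.5*sigma^2) * T) / (sigma * sqrt(T)) = -0.13881206
d2 = d1 - sigma * sqrt(T) = -0.31381206
exp(-rT) = 0.99054498; exp(-qT) = 1.00000000
C = S_0 * exp(-qT) * N(d1) - K * exp(-rT) * N(d2)
N(d1) = 0.44479933; N(d2) = 0.37683189
C = 43.9100 * 1.00000000 * 0.44479933 - 46.1200 * 0.99054498 * 0.37683189 = 2.3160

Answer: Price = 2.3160


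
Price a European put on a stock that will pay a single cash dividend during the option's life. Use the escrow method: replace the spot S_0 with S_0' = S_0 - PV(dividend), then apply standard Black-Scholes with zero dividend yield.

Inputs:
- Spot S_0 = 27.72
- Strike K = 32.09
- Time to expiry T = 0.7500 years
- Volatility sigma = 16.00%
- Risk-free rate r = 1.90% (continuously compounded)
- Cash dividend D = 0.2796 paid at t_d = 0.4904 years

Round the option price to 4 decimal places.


Answer: Price = 4.5160

Derivation:
PV(D) = D * exp(-r * t_d) = 0.2796 * 0.99072567 = 0.27700690
S_0' = S_0 - PV(D) = 27.7200 - 0.27700690 = 27.44299310
d1 = (ln(S_0'/K) + (r + sigma^2/2)*T) / (sigma*sqrt(T)) = -0.95683957
d2 = d1 - sigma*sqrt(T) = -1.09540364
exp(-rT) = 0.98585105
N(-d1) = 0.83067588; N(-d2) = 0.86333008
P = K * exp(-rT) * N(-d2) - S_0' * N(-d1) = 32.0900 * 0.98585105 * 0.86333008 - 27.44299310 * 0.83067588 = 4.5160


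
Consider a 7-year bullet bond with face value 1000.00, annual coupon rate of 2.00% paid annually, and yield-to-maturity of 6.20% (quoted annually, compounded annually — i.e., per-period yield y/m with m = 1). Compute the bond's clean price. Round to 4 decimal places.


Answer: Price = 767.1976

Derivation:
Coupon per period c = face * coupon_rate / m = 20.000000
Periods per year m = 1; per-period yield y/m = 0.062000
Number of cashflows N = 7
Cashflows (t years, CF_t, discount factor 1/(1+y/m)^(m*t), PV):
  t = 1.0000: CF_t = 20.000000, DF = 0.941620, PV = 18.832392
  t = 2.0000: CF_t = 20.000000, DF = 0.886647, PV = 17.732949
  t = 3.0000: CF_t = 20.000000, DF = 0.834885, PV = 16.697692
  t = 4.0000: CF_t = 20.000000, DF = 0.786144, PV = 15.722874
  t = 5.0000: CF_t = 20.000000, DF = 0.740248, PV = 14.804966
  t = 6.0000: CF_t = 20.000000, DF = 0.697032, PV = 13.940646
  t = 7.0000: CF_t = 1020.000000, DF = 0.656339, PV = 669.466045
Price P = sum_t PV_t = 767.197563


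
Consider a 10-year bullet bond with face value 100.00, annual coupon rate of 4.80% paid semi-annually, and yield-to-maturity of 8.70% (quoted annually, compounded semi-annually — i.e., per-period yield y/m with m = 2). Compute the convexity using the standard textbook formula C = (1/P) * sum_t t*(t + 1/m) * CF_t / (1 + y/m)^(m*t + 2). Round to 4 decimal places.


Coupon per period c = face * coupon_rate / m = 2.400000
Periods per year m = 2; per-period yield y/m = 0.043500
Number of cashflows N = 20
Cashflows (t years, CF_t, discount factor 1/(1+y/m)^(m*t), PV):
  t = 0.5000: CF_t = 2.400000, DF = 0.958313, PV = 2.299952
  t = 1.0000: CF_t = 2.400000, DF = 0.918365, PV = 2.204075
  t = 1.5000: CF_t = 2.400000, DF = 0.880081, PV = 2.112194
  t = 2.0000: CF_t = 2.400000, DF = 0.843393, PV = 2.024144
  t = 2.5000: CF_t = 2.400000, DF = 0.808235, PV = 1.939764
  t = 3.0000: CF_t = 2.400000, DF = 0.774543, PV = 1.858902
  t = 3.5000: CF_t = 2.400000, DF = 0.742254, PV = 1.781411
  t = 4.0000: CF_t = 2.400000, DF = 0.711312, PV = 1.707150
  t = 4.5000: CF_t = 2.400000, DF = 0.681660, PV = 1.635984
  t = 5.0000: CF_t = 2.400000, DF = 0.653244, PV = 1.567786
  t = 5.5000: CF_t = 2.400000, DF = 0.626013, PV = 1.502430
  t = 6.0000: CF_t = 2.400000, DF = 0.599916, PV = 1.439799
  t = 6.5000: CF_t = 2.400000, DF = 0.574908, PV = 1.379778
  t = 7.0000: CF_t = 2.400000, DF = 0.550942, PV = 1.322260
  t = 7.5000: CF_t = 2.400000, DF = 0.527975, PV = 1.267140
  t = 8.0000: CF_t = 2.400000, DF = 0.505965, PV = 1.214317
  t = 8.5000: CF_t = 2.400000, DF = 0.484873, PV = 1.163696
  t = 9.0000: CF_t = 2.400000, DF = 0.464661, PV = 1.115185
  t = 9.5000: CF_t = 2.400000, DF = 0.445290, PV = 1.068697
  t = 10.0000: CF_t = 102.400000, DF = 0.426728, PV = 43.696926
Price P = sum_t PV_t = 74.301591
Convexity numerator sum_t t*(t + 1/m) * CF_t / (1+y/m)^(m*t + 2):
  t = 0.5000: term = 1.056097
  t = 1.0000: term = 3.036216
  t = 1.5000: term = 5.819293
  t = 2.0000: term = 9.294511
  t = 2.5000: term = 13.360581
  t = 3.0000: term = 17.925072
  t = 3.5000: term = 22.903782
  t = 4.0000: term = 28.220143
  t = 4.5000: term = 33.804676
  t = 5.0000: term = 39.594466
  t = 5.5000: term = 45.532688
  t = 6.0000: term = 51.568144
  t = 6.5000: term = 57.654849
  t = 7.0000: term = 63.751630
  t = 7.5000: term = 69.821759
  t = 8.0000: term = 75.832608
  t = 8.5000: term = 81.755327
  t = 9.0000: term = 87.564544
  t = 9.5000: term = 93.238081
  t = 10.0000: term = 4213.619167
Convexity = (1/P) * sum = 5015.353633 / 74.301591 = 67.499950

Answer: Convexity = 67.4999


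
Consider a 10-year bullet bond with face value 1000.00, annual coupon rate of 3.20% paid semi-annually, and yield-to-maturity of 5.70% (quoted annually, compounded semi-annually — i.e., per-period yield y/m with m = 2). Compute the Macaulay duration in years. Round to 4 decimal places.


Coupon per period c = face * coupon_rate / m = 16.000000
Periods per year m = 2; per-period yield y/m = 0.028500
Number of cashflows N = 20
Cashflows (t years, CF_t, discount factor 1/(1+y/m)^(m*t), PV):
  t = 0.5000: CF_t = 16.000000, DF = 0.972290, PV = 15.556636
  t = 1.0000: CF_t = 16.000000, DF = 0.945347, PV = 15.125557
  t = 1.5000: CF_t = 16.000000, DF = 0.919152, PV = 14.706424
  t = 2.0000: CF_t = 16.000000, DF = 0.893682, PV = 14.298906
  t = 2.5000: CF_t = 16.000000, DF = 0.868917, PV = 13.902679
  t = 3.0000: CF_t = 16.000000, DF = 0.844840, PV = 13.517432
  t = 3.5000: CF_t = 16.000000, DF = 0.821429, PV = 13.142861
  t = 4.0000: CF_t = 16.000000, DF = 0.798667, PV = 12.778669
  t = 4.5000: CF_t = 16.000000, DF = 0.776536, PV = 12.424569
  t = 5.0000: CF_t = 16.000000, DF = 0.755018, PV = 12.080281
  t = 5.5000: CF_t = 16.000000, DF = 0.734096, PV = 11.745533
  t = 6.0000: CF_t = 16.000000, DF = 0.713754, PV = 11.420061
  t = 6.5000: CF_t = 16.000000, DF = 0.693976, PV = 11.103608
  t = 7.0000: CF_t = 16.000000, DF = 0.674745, PV = 10.795924
  t = 7.5000: CF_t = 16.000000, DF = 0.656048, PV = 10.496767
  t = 8.0000: CF_t = 16.000000, DF = 0.637869, PV = 10.205899
  t = 8.5000: CF_t = 16.000000, DF = 0.620193, PV = 9.923090
  t = 9.0000: CF_t = 16.000000, DF = 0.603007, PV = 9.648119
  t = 9.5000: CF_t = 16.000000, DF = 0.586298, PV = 9.380767
  t = 10.0000: CF_t = 1016.000000, DF = 0.570051, PV = 579.172306
Price P = sum_t PV_t = 811.426089
Macaulay numerator sum_t t * PV_t:
  t * PV_t at t = 0.5000: 7.778318
  t * PV_t at t = 1.0000: 15.125557
  t * PV_t at t = 1.5000: 22.059637
  t * PV_t at t = 2.0000: 28.597811
  t * PV_t at t = 2.5000: 34.756698
  t * PV_t at t = 3.0000: 40.552297
  t * PV_t at t = 3.5000: 46.000013
  t * PV_t at t = 4.0000: 51.114675
  t * PV_t at t = 4.5000: 55.910559
  t * PV_t at t = 5.0000: 60.401403
  t * PV_t at t = 5.5000: 64.600431
  t * PV_t at t = 6.0000: 68.520367
  t * PV_t at t = 6.5000: 72.173454
  t * PV_t at t = 7.0000: 75.571471
  t * PV_t at t = 7.5000: 78.725750
  t * PV_t at t = 8.0000: 81.647188
  t * PV_t at t = 8.5000: 84.346269
  t * PV_t at t = 9.0000: 86.833072
  t * PV_t at t = 9.5000: 89.117288
  t * PV_t at t = 10.0000: 5791.723061
Macaulay duration D = (sum_t t * PV_t) / P = 6855.555320 / 811.426089 = 8.448774

Answer: Macaulay duration = 8.4488 years


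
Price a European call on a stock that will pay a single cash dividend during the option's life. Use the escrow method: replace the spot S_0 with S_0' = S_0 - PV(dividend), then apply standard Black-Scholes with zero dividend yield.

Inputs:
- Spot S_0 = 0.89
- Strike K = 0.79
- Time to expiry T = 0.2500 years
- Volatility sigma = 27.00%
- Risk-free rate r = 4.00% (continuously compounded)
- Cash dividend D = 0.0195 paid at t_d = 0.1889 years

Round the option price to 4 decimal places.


PV(D) = D * exp(-r * t_d) = 0.0195 * 0.99247247 = 0.01935321
S_0' = S_0 - PV(D) = 0.8900 - 0.01935321 = 0.87064679
d1 = (ln(S_0'/K) + (r + sigma^2/2)*T) / (sigma*sqrt(T)) = 0.86159943
d2 = d1 - sigma*sqrt(T) = 0.72659943
exp(-rT) = 0.99004983
N(d1) = 0.80554601; N(d2) = 0.76626431
C = S_0' * N(d1) - K * exp(-rT) * N(d2) = 0.87064679 * 0.80554601 - 0.7900 * 0.99004983 * 0.76626431 = 0.1020

Answer: Price = 0.1020


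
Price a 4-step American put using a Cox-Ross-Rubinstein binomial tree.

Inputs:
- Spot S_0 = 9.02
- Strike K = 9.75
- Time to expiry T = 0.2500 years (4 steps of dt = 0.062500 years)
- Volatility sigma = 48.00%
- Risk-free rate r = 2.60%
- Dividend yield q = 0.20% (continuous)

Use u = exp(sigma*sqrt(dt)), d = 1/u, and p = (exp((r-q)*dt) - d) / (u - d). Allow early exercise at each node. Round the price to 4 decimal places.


dt = T/N = 0.062500
u = exp(sigma*sqrt(dt)) = 1.127497; d = 1/u = 0.886920
p = (exp((r-q)*dt) - d) / (u - d) = 0.476276
Discount per step: exp(-r*dt) = 0.998376
Stock lattice S(k, i) with i counting down-moves:
  k=0: S(0,0) = 9.0200
  k=1: S(1,0) = 10.1700; S(1,1) = 8.0000
  k=2: S(2,0) = 11.4667; S(2,1) = 9.0200; S(2,2) = 7.0954
  k=3: S(3,0) = 12.9286; S(3,1) = 10.1700; S(3,2) = 8.0000; S(3,3) = 6.2930
  k=4: S(4,0) = 14.5770; S(4,1) = 11.4667; S(4,2) = 9.0200; S(4,3) = 7.0954; S(4,4) = 5.5814
Terminal payoffs V(N, i) = max(K - S_T, 0):
  V(4,0) = 0.000000; V(4,1) = 0.000000; V(4,2) = 0.730000; V(4,3) = 2.654617; V(4,4) = 4.168574
Backward induction: V(k, i) = exp(-r*dt) * [p * V(k+1, i) + (1-p) * V(k+1, i+1)]; then take max(V_cont, immediate exercise) for American.
  V(3,0) = exp(-r*dt) * [p*0.000000 + (1-p)*0.000000] = 0.000000; exercise = 0.000000; V(3,0) = max -> 0.000000
  V(3,1) = exp(-r*dt) * [p*0.000000 + (1-p)*0.730000] = 0.381698; exercise = 0.000000; V(3,1) = max -> 0.381698
  V(3,2) = exp(-r*dt) * [p*0.730000 + (1-p)*2.654617] = 1.735147; exercise = 1.749978; V(3,2) = max -> 1.749978
  V(3,3) = exp(-r*dt) * [p*2.654617 + (1-p)*4.168574] = 3.441915; exercise = 3.456960; V(3,3) = max -> 3.456960
  V(2,0) = exp(-r*dt) * [p*0.000000 + (1-p)*0.381698] = 0.199580; exercise = 0.000000; V(2,0) = max -> 0.199580
  V(2,1) = exp(-r*dt) * [p*0.381698 + (1-p)*1.749978] = 1.096516; exercise = 0.730000; V(2,1) = max -> 1.096516
  V(2,2) = exp(-r*dt) * [p*1.749978 + (1-p)*3.456960] = 2.639673; exercise = 2.654617; V(2,2) = max -> 2.654617
  V(1,0) = exp(-r*dt) * [p*0.199580 + (1-p)*1.096516] = 0.668240; exercise = 0.000000; V(1,0) = max -> 0.668240
  V(1,1) = exp(-r*dt) * [p*1.096516 + (1-p)*2.654617] = 1.909426; exercise = 1.749978; V(1,1) = max -> 1.909426
  V(0,0) = exp(-r*dt) * [p*0.668240 + (1-p)*1.909426] = 1.316139; exercise = 0.730000; V(0,0) = max -> 1.316139

Answer: Price = V(0,0) = 1.3161
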